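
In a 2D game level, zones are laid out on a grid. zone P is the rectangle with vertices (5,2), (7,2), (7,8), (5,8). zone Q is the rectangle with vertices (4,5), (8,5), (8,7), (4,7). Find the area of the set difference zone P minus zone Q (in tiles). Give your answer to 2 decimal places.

|zone P∩zone Q|: x∈[5,7], y∈[5,7] → 2·2 = 4.
|zone P| = 12.
|zone P ∖ zone Q| = |zone P| − |zone P∩zone Q| = 12 − 4 = 8.00.

8.00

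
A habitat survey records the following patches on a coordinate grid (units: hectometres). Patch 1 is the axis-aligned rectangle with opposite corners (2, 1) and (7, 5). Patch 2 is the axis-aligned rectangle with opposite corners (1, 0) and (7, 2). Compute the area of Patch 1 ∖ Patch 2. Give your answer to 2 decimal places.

|Patch 1∩Patch 2|: x∈[2,7], y∈[1,2] → 5·1 = 5.
|Patch 1| = 20.
|Patch 1 ∖ Patch 2| = |Patch 1| − |Patch 1∩Patch 2| = 20 − 5 = 15.00.

15.00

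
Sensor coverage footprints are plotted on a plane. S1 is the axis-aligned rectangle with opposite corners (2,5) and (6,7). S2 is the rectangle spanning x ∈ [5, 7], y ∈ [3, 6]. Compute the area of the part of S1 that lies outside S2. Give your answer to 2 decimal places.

|S1∩S2|: x∈[5,6], y∈[5,6] → 1·1 = 1.
|S1| = 8.
|S1 ∖ S2| = |S1| − |S1∩S2| = 8 − 1 = 7.00.

7.00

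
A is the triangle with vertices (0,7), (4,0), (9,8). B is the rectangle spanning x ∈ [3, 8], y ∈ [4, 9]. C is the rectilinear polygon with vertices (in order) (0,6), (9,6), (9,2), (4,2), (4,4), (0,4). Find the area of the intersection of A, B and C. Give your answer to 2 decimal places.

The intersection is the polygon with vertices (4,4), (3,4), (3,6), (7.75,6), (6.5,4).
By the shoelace formula its area is 8.25.

8.25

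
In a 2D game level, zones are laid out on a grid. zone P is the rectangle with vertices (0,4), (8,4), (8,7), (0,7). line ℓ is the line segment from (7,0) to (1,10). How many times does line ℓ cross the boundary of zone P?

The segment meets the boundary at (2.8,7), (4.6,4).

2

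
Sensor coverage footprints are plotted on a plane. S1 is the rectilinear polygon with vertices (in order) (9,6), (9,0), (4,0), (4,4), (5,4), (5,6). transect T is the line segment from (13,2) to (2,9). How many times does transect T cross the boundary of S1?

2

The segment meets the boundary at (6.714,6), (9,4.545).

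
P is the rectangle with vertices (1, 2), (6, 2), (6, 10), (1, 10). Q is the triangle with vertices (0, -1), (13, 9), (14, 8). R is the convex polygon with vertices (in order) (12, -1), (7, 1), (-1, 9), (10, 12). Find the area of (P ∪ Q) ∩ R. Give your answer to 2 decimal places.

32.25

|P ∪ Q| = 50.3753.
|(P ∪ Q) ∩ R| = 32.25.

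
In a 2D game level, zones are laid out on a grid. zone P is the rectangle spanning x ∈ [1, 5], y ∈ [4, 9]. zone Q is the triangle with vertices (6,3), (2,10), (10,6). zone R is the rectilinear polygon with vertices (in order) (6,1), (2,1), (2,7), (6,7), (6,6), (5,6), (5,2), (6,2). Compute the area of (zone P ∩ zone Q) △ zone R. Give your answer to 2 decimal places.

22.02

|zone P ∩ zone Q| = 4.9107.
|(zone P ∩ zone Q) ∩ zone R| = 1.4464.
|(zone P ∩ zone Q) △ zone R| = 4.9107 + 20 − 2.8929 = 22.02.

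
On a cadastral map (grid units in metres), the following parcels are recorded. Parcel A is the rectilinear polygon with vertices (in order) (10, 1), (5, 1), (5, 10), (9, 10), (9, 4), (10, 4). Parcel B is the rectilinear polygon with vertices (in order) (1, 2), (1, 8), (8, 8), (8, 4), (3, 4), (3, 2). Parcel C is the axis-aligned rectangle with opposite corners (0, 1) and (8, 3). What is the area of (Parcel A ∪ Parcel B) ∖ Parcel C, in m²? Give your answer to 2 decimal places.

|Parcel A ∪ Parcel B| = 59.
|(Parcel A ∪ Parcel B) ∩ Parcel C| = 8.
|(Parcel A ∪ Parcel B) ∖ Parcel C| = 59 − 8 = 51.00.

51.00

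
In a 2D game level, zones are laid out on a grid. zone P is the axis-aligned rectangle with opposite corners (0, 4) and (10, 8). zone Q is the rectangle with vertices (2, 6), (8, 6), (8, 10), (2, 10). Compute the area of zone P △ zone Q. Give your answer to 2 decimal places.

|zone P∩zone Q|: x∈[2,8], y∈[6,8] → 6·2 = 12.
|zone P △ zone Q| = |zone P| + |zone Q| − 2·|zone P∩zone Q| = 40 + 24 − 24 = 40.00.

40.00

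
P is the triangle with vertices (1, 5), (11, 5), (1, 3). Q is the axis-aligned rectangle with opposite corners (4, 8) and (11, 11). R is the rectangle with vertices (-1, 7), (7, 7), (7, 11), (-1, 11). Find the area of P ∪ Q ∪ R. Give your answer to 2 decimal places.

By inclusion–exclusion:
Individual areas: |P| = 10, |Q| = 21, |R| = 32.
|P∩Q| = 0.
|P∩R| = 0.
|Q∩R|: x∈[4,7], y∈[8,11] → 3·3 = 9.
|P∩Q∩R| = 0.
|P ∪ Q ∪ R| = 63 − 9 + 0 = 54.00.

54.00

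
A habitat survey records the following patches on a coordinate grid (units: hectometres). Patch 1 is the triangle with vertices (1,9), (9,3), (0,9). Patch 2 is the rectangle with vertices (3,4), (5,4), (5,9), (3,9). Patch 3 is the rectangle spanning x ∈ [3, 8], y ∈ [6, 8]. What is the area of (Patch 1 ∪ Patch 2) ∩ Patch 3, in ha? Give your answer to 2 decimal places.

4.00

The region (Patch 1 ∪ Patch 2) ∩ Patch 3 is the polygon with vertices (3,8), (5,8), (5,6), (3,6), (3,7), (3,7.5).
By the shoelace formula its area is 4.00.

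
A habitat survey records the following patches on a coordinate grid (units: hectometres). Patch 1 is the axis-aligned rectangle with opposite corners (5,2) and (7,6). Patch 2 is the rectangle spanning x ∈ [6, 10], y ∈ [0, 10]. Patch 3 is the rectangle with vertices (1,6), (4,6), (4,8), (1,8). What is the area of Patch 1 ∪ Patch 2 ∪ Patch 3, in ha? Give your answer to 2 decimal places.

50.00

By inclusion–exclusion:
Individual areas: |Patch 1| = 8, |Patch 2| = 40, |Patch 3| = 6.
|Patch 1∩Patch 2|: x∈[6,7], y∈[2,6] → 1·4 = 4.
|Patch 1∩Patch 3| = 0 (no overlap).
|Patch 2∩Patch 3| = 0 (no overlap).
|Patch 1∩Patch 2∩Patch 3| = 0.
|Patch 1 ∪ Patch 2 ∪ Patch 3| = 54 − 4 + 0 = 50.00.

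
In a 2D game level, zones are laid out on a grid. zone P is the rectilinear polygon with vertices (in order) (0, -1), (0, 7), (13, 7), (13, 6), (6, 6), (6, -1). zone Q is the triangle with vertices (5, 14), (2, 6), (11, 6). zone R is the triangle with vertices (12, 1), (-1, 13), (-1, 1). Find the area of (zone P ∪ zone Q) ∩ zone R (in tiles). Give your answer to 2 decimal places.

39.39

The region (zone P ∪ zone Q) ∩ zone R is the polygon with vertices (2.375,7), (3.179,9.143), (6.583,6), (6,6), (6,1), (0,1), (0,7).
By the shoelace formula its area is 39.39.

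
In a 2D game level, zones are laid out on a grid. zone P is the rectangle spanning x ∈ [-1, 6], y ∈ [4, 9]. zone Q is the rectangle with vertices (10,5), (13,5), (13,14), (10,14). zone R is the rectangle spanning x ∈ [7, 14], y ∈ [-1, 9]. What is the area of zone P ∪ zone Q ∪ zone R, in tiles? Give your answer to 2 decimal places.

By inclusion–exclusion:
Individual areas: |zone P| = 35, |zone Q| = 27, |zone R| = 70.
|zone P∩zone Q| = 0 (no overlap).
|zone P∩zone R| = 0 (no overlap).
|zone Q∩zone R|: x∈[10,13], y∈[5,9] → 3·4 = 12.
|zone P∩zone Q∩zone R| = 0.
|zone P ∪ zone Q ∪ zone R| = 132 − 12 + 0 = 120.00.

120.00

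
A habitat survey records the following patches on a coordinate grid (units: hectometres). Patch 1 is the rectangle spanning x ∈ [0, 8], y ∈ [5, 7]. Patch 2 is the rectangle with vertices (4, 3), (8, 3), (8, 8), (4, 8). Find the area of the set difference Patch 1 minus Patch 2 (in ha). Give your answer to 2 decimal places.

|Patch 1∩Patch 2|: x∈[4,8], y∈[5,7] → 4·2 = 8.
|Patch 1| = 16.
|Patch 1 ∖ Patch 2| = |Patch 1| − |Patch 1∩Patch 2| = 16 − 8 = 8.00.

8.00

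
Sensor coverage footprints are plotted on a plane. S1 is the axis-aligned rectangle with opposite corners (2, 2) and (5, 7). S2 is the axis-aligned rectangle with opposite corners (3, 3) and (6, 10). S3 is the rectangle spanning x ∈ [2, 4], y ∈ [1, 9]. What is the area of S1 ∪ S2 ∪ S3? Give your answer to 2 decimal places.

32.00

By inclusion–exclusion:
Individual areas: |S1| = 15, |S2| = 21, |S3| = 16.
|S1∩S2|: x∈[3,5], y∈[3,7] → 2·4 = 8.
|S1∩S3|: x∈[2,4], y∈[2,7] → 2·5 = 10.
|S2∩S3|: x∈[3,4], y∈[3,9] → 1·6 = 6.
|S1∩S2∩S3| = 4.
|S1 ∪ S2 ∪ S3| = 52 − 24 + 4 = 32.00.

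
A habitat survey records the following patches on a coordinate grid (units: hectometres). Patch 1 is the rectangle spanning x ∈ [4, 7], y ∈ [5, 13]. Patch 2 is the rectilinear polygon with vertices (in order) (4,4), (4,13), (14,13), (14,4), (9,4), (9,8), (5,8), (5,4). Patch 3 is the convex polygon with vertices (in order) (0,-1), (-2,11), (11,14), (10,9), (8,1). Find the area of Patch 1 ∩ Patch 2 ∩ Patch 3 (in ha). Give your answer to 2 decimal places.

17.18

The intersection is the polygon with vertices (5,8), (5,5), (4,5), (4,12.385), (6.667,13), (7,13), (7,8).
By the shoelace formula its area is 17.18.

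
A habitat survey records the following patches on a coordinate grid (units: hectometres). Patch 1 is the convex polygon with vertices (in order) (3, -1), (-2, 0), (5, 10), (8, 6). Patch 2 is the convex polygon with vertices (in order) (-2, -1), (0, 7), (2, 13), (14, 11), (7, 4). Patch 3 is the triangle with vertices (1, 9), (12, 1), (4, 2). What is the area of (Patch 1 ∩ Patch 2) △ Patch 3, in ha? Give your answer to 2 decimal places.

40.80

|Patch 1 ∩ Patch 2| = 39.2497.
|(Patch 1 ∩ Patch 2) ∩ Patch 3| = 12.4764.
|(Patch 1 ∩ Patch 2) △ Patch 3| = 39.2497 + 26.5 − 24.9529 = 40.80.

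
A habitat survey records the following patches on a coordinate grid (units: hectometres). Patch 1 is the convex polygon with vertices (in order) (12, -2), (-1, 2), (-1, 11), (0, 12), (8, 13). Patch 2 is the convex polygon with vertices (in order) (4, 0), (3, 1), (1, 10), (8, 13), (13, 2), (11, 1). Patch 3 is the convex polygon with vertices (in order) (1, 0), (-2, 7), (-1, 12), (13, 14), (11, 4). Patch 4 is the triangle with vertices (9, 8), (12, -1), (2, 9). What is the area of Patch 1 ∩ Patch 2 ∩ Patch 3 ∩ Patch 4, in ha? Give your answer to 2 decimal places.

23.87

The intersection is the polygon with vertices (8.143,2.857), (2,9), (9,8), (10.412,3.765).
By the shoelace formula its area is 23.87.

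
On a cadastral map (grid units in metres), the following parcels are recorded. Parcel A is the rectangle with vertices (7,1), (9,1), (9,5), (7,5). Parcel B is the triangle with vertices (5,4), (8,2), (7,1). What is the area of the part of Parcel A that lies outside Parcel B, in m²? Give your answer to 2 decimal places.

|Parcel A| = 8, |Parcel A∩Parcel B| = 0.8333.
|Parcel A ∖ Parcel B| = |Parcel A| − |Parcel A∩Parcel B| = 8 − 0.8333 = 7.17.

7.17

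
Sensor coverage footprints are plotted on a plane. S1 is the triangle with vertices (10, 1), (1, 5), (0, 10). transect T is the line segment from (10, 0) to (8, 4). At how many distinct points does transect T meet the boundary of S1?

2

The segment meets the boundary at (9.091,1.818), (9.357,1.286).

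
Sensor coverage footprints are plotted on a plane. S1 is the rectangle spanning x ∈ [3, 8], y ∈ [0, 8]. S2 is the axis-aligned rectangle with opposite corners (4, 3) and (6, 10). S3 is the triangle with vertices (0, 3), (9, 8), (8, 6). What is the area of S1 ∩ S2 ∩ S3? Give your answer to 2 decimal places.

1.81

The intersection is the polygon with vertices (6,5.25), (4,4.5), (4,5.222), (6,6.333).
By the shoelace formula its area is 1.81.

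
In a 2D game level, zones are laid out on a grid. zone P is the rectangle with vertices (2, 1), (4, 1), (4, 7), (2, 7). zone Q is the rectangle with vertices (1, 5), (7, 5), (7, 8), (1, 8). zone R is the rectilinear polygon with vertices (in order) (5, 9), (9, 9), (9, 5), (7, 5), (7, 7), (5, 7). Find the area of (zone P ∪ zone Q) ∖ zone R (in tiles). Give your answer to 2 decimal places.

24.00

|zone P ∪ zone Q| = 26.
|(zone P ∪ zone Q) ∩ zone R| = 2.
|(zone P ∪ zone Q) ∖ zone R| = 26 − 2 = 24.00.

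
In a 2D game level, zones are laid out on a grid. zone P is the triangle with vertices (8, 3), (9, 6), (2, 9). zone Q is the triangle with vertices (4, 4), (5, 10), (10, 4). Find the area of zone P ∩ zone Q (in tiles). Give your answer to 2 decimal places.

9.16

The intersection is the polygon with vertices (8.333,4), (7,4), (4.429,6.571), (4.644,7.867), (7.963,6.444), (8.809,5.429).
By the shoelace formula its area is 9.16.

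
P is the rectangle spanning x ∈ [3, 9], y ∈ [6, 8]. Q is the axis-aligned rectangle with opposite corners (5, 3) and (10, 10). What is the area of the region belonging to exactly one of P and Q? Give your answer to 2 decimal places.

31.00

|P∩Q|: x∈[5,9], y∈[6,8] → 4·2 = 8.
|P △ Q| = |P| + |Q| − 2·|P∩Q| = 12 + 35 − 16 = 31.00.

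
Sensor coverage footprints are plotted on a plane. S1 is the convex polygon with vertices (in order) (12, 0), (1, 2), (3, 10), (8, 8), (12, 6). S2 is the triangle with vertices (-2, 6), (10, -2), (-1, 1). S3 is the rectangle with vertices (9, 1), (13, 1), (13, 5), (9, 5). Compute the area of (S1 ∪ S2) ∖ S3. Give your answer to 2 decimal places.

|S1 ∪ S2| = 96.3036.
|(S1 ∪ S2) ∩ S3| = 12.
|(S1 ∪ S2) ∖ S3| = 96.3036 − 12 = 84.30.

84.30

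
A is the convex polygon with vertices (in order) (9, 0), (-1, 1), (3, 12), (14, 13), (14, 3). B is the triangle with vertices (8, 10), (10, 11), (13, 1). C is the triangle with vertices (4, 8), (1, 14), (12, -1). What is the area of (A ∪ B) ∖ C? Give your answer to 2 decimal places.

141.85

|A ∪ B| = 151.1592.
|(A ∪ B) ∩ C| = 9.3079.
|(A ∪ B) ∖ C| = 151.1592 − 9.3079 = 141.85.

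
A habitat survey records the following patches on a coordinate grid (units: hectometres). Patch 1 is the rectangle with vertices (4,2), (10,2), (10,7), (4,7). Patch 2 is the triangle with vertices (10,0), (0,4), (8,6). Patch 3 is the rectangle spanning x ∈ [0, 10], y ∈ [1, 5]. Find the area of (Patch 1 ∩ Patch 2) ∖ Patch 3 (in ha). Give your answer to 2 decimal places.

|Patch 1 ∩ Patch 2| = 16.4667.
|(Patch 1 ∩ Patch 2) ∩ Patch 3| = 14.3.
|(Patch 1 ∩ Patch 2) ∖ Patch 3| = 16.4667 − 14.3 = 2.17.

2.17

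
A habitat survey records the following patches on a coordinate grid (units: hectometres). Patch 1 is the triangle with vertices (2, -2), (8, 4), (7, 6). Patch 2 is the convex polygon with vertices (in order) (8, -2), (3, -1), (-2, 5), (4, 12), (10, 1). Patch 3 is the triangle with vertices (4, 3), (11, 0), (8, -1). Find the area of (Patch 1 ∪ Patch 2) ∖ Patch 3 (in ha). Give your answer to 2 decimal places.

81.79

|Patch 1 ∪ Patch 2| = 88.7357.
|(Patch 1 ∪ Patch 2) ∩ Patch 3| = 6.9418.
|(Patch 1 ∪ Patch 2) ∖ Patch 3| = 88.7357 − 6.9418 = 81.79.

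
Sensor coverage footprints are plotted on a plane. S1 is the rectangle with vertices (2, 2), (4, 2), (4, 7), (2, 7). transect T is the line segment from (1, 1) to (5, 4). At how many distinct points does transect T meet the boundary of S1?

2

The segment meets the boundary at (4,3.25), (2.333,2).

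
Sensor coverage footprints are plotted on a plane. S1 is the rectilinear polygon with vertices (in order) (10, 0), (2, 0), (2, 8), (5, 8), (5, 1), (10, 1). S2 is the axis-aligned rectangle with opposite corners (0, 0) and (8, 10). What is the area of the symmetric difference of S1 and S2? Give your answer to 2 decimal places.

55.00

|S1| = 29, |S2| = 80, |S1∩S2| = 27.
|S1 △ S2| = |S1| + |S2| − 2·|S1∩S2| = 29 + 80 − 54 = 55.00.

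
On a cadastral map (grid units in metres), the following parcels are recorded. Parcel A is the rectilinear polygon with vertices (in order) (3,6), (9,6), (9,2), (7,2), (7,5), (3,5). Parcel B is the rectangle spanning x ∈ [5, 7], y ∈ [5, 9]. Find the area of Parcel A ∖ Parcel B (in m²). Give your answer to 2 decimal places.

10.00

|Parcel A| = 12, |Parcel A∩Parcel B| = 2.
|Parcel A ∖ Parcel B| = |Parcel A| − |Parcel A∩Parcel B| = 12 − 2 = 10.00.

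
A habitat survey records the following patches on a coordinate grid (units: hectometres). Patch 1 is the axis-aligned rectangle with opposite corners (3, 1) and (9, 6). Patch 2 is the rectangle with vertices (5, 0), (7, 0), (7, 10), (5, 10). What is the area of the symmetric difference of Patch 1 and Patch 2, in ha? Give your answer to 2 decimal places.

|Patch 1∩Patch 2|: x∈[5,7], y∈[1,6] → 2·5 = 10.
|Patch 1 △ Patch 2| = |Patch 1| + |Patch 2| − 2·|Patch 1∩Patch 2| = 30 + 20 − 20 = 30.00.

30.00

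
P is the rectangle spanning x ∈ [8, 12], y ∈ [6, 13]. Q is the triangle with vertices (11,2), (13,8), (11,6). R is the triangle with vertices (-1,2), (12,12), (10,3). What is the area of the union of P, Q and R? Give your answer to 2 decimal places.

66.15

By inclusion–exclusion:
Individual areas: |P| = 28, |Q| = 4, |R| = 48.5.
|P∩Q| = 0.5.
|P∩R| = 13.8462.
|Q∩R| = 0.
|P∩Q∩R| = 0.
|P ∪ Q ∪ R| = 80.5 − 14.3462 + 0 = 66.15.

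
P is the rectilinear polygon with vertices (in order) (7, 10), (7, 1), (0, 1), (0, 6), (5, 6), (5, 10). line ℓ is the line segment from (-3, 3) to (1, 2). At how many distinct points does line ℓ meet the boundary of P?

The segment meets the boundary at (0,2.25).

1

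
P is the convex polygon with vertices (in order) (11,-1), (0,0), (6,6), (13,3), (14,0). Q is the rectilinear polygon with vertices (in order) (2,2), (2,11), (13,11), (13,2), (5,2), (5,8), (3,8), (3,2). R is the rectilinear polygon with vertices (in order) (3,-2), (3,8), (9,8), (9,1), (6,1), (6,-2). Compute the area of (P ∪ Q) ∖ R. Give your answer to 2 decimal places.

85.27

|P ∪ Q| = 123.5.
|(P ∪ Q) ∩ R| = 38.2273.
|(P ∪ Q) ∖ R| = 123.5 − 38.2273 = 85.27.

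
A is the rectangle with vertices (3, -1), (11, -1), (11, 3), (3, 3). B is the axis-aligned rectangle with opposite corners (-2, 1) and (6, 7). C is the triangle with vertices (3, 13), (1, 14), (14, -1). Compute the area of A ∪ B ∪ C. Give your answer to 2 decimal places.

82.39

By inclusion–exclusion:
Individual areas: |A| = 32, |B| = 48, |C| = 8.5.
|A∩B|: x∈[3,6], y∈[1,3] → 3·2 = 6.
|A∩C| = 0.1127.
|B∩C| = 0.
|A∩B∩C| = 0.
|A ∪ B ∪ C| = 88.5 − 6.1127 + 0 = 82.39.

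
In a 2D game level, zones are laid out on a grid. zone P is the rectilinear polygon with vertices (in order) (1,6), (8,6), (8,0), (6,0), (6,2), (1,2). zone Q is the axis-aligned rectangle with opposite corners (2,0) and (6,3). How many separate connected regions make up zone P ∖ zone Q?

zone P ∖ zone Q is a single connected region.

1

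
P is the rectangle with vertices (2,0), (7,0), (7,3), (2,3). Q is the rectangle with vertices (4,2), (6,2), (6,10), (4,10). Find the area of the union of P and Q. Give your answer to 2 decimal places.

29.00

By inclusion–exclusion:
Individual areas: |P| = 15, |Q| = 16.
|P∩Q|: x∈[4,6], y∈[2,3] → 2·1 = 2.
|P ∪ Q| = 31 − 2 = 29.00.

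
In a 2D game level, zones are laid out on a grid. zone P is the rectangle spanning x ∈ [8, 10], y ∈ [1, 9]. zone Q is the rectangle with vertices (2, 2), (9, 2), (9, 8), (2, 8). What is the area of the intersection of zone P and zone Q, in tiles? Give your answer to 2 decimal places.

6.00

|zone P∩zone Q|: x∈[8,9], y∈[2,8] → 1·6 = 6.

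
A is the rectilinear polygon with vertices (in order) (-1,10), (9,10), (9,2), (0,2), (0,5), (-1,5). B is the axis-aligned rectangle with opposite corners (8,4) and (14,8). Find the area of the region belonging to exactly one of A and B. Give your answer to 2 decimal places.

93.00

|A| = 77, |B| = 24, |A∩B| = 4.
|A △ B| = |A| + |B| − 2·|A∩B| = 77 + 24 − 8 = 93.00.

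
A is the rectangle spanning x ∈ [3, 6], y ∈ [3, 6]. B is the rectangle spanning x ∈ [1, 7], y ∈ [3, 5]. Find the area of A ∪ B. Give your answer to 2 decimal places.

By inclusion–exclusion:
Individual areas: |A| = 9, |B| = 12.
|A∩B|: x∈[3,6], y∈[3,5] → 3·2 = 6.
|A ∪ B| = 21 − 6 = 15.00.

15.00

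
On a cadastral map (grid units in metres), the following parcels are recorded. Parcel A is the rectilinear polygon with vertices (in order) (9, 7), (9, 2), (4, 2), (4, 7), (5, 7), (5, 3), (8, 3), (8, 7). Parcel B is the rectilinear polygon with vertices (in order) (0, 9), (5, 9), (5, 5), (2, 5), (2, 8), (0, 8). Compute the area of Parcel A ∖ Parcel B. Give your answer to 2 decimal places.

11.00

|Parcel A| = 13, |Parcel A∩Parcel B| = 2.
|Parcel A ∖ Parcel B| = |Parcel A| − |Parcel A∩Parcel B| = 13 − 2 = 11.00.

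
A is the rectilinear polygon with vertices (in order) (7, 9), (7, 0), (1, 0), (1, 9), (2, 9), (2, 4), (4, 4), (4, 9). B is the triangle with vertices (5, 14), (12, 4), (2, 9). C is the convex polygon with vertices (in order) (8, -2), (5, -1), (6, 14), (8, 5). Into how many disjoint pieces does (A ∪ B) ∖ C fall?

(A ∪ B) ∖ C splits into 2 disjoint pieces (area 41.3145, area 10.9215).

2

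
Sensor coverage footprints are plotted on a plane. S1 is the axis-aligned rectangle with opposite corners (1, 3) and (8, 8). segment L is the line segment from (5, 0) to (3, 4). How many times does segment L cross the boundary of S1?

1

The segment meets the boundary at (3.5,3).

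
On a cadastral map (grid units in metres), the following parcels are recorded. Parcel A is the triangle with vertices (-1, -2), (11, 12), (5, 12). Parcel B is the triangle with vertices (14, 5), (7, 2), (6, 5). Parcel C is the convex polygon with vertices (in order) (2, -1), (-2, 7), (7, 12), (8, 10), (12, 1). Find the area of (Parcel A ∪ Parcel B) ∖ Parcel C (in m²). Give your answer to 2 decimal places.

12.03

|Parcel A ∪ Parcel B| = 54.
|(Parcel A ∪ Parcel B) ∩ Parcel C| = 41.9691.
|(Parcel A ∪ Parcel B) ∖ Parcel C| = 54 − 41.9691 = 12.03.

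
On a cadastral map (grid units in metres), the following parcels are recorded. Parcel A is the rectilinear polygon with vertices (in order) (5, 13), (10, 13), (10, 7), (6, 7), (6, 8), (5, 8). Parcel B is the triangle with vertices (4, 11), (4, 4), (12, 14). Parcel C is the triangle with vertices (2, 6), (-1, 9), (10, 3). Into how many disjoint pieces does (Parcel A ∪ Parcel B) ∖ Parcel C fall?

2

(Parcel A ∪ Parcel B) ∖ Parcel C splits into 2 disjoint pieces (area 38.1824, area 0.4808).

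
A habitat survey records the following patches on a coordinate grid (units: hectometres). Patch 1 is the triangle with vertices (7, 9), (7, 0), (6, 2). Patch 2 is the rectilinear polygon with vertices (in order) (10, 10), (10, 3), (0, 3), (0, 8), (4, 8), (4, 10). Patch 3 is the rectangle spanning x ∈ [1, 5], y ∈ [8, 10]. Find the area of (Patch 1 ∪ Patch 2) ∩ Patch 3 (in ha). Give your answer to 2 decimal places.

2.00

|Patch 1 ∪ Patch 2| = 63.9286.
|(Patch 1 ∪ Patch 2) ∩ Patch 3| = 2.00.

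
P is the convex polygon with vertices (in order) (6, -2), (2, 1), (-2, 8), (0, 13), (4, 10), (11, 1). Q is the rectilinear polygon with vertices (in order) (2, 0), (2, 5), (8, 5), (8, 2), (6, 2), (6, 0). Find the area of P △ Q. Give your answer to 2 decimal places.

|P| = 92, |Q| = 26, |P∩Q| = 25.3254.
|P △ Q| = |P| + |Q| − 2·|P∩Q| = 92 + 26 − 50.6508 = 67.35.

67.35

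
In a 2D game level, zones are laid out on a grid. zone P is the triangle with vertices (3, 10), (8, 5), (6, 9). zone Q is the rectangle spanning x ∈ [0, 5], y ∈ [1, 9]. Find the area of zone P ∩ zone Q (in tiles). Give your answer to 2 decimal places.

The intersection is the polygon with vertices (4,9), (5,9), (5,8).
By the shoelace formula its area is 0.50.

0.50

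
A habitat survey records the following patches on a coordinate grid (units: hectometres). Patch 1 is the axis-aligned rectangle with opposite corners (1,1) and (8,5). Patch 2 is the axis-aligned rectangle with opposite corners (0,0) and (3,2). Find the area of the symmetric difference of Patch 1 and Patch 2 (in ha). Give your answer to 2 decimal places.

|Patch 1∩Patch 2|: x∈[1,3], y∈[1,2] → 2·1 = 2.
|Patch 1 △ Patch 2| = |Patch 1| + |Patch 2| − 2·|Patch 1∩Patch 2| = 28 + 6 − 4 = 30.00.

30.00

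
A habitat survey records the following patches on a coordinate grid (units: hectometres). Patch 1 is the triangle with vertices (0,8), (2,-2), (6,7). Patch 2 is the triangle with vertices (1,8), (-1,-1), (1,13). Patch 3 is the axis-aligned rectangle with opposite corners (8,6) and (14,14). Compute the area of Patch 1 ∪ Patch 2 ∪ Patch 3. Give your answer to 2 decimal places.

81.01

By inclusion–exclusion:
Individual areas: |Patch 1| = 29, |Patch 2| = 5, |Patch 3| = 48.
|Patch 1∩Patch 2| = 0.9915.
|Patch 1∩Patch 3| = 0.
|Patch 2∩Patch 3| = 0.
|Patch 1∩Patch 2∩Patch 3| = 0.
|Patch 1 ∪ Patch 2 ∪ Patch 3| = 82 − 0.9915 + 0 = 81.01.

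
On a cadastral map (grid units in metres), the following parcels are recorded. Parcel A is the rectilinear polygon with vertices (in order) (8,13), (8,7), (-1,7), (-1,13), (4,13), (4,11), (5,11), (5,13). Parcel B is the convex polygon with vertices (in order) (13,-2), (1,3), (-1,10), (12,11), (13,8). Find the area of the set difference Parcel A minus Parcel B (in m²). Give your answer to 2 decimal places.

|Parcel A| = 52, |Parcel A∩Parcel B| = 28.8297.
|Parcel A ∖ Parcel B| = |Parcel A| − |Parcel A∩Parcel B| = 52 − 28.8297 = 23.17.

23.17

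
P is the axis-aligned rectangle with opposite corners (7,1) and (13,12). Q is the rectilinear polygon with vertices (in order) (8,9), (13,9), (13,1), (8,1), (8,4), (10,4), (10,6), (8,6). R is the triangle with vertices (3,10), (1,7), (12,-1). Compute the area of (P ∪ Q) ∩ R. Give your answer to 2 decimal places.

5.07

The region (P ∪ Q) ∩ R is the polygon with vertices (9.25,1), (7,2.636), (7,5.111), (10.364,1).
By the shoelace formula its area is 5.07.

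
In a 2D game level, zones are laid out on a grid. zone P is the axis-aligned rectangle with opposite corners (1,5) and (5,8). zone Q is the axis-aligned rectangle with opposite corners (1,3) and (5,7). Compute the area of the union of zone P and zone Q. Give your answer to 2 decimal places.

By inclusion–exclusion:
Individual areas: |zone P| = 12, |zone Q| = 16.
|zone P∩zone Q|: x∈[1,5], y∈[5,7] → 4·2 = 8.
|zone P ∪ zone Q| = 28 − 8 = 20.00.

20.00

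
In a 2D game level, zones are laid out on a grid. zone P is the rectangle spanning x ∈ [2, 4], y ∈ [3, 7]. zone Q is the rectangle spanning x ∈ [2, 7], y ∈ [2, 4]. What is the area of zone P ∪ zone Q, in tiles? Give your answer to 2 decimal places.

By inclusion–exclusion:
Individual areas: |zone P| = 8, |zone Q| = 10.
|zone P∩zone Q|: x∈[2,4], y∈[3,4] → 2·1 = 2.
|zone P ∪ zone Q| = 18 − 2 = 16.00.

16.00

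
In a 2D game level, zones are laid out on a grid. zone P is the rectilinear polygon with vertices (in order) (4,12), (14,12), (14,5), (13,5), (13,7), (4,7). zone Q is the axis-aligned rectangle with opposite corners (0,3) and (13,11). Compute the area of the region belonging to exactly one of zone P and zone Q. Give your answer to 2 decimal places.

|zone P| = 52, |zone Q| = 104, |zone P∩zone Q| = 36.
|zone P △ zone Q| = |zone P| + |zone Q| − 2·|zone P∩zone Q| = 52 + 104 − 72 = 84.00.

84.00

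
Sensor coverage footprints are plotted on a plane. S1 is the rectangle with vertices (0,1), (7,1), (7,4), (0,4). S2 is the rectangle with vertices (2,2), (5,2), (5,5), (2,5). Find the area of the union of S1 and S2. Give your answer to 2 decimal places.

24.00

By inclusion–exclusion:
Individual areas: |S1| = 21, |S2| = 9.
|S1∩S2|: x∈[2,5], y∈[2,4] → 3·2 = 6.
|S1 ∪ S2| = 30 − 6 = 24.00.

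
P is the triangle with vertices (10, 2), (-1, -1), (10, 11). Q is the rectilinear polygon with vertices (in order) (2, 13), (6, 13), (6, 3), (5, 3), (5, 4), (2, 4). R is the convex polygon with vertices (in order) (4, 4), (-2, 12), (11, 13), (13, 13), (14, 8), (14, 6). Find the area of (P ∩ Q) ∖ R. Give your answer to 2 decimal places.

1.45

|P ∩ Q| = 4.1856.
|(P ∩ Q) ∩ R| = 2.7335.
|(P ∩ Q) ∖ R| = 4.1856 − 2.7335 = 1.45.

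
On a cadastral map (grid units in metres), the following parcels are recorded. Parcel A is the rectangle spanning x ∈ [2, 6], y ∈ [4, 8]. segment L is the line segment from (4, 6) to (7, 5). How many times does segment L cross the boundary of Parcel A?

1

The segment meets the boundary at (6,5.333).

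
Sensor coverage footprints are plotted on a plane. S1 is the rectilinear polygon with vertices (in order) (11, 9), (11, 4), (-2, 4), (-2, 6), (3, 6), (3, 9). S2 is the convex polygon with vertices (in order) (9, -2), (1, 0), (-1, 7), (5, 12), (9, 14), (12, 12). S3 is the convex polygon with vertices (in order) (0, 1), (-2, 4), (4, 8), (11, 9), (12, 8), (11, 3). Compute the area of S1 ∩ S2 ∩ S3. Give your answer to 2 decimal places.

40.01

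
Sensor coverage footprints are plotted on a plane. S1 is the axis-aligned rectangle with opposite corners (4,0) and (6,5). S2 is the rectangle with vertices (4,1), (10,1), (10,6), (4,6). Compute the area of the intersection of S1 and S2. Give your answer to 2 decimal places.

|S1∩S2|: x∈[4,6], y∈[1,5] → 2·4 = 8.

8.00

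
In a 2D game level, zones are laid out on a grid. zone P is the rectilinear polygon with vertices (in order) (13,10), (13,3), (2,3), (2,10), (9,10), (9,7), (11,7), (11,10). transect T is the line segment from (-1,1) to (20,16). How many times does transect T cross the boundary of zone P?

4

The segment meets the boundary at (11.6,10), (9,8.143), (11,9.571), (2,3.143).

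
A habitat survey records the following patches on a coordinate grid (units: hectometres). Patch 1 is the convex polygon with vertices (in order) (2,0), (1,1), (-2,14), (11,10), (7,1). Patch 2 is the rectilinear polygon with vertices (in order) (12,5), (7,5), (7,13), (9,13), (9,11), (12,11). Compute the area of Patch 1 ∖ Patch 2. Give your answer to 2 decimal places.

|Patch 1| = 108.5, |Patch 1∩Patch 2| = 16.906.
|Patch 1 ∖ Patch 2| = |Patch 1| − |Patch 1∩Patch 2| = 108.5 − 16.906 = 91.59.

91.59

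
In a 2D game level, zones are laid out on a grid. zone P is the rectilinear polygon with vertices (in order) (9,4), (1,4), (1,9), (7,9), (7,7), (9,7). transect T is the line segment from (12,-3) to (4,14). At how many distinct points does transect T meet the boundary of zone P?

The segment meets the boundary at (6.353,9), (7,7.625), (8.706,4), (7.294,7).

4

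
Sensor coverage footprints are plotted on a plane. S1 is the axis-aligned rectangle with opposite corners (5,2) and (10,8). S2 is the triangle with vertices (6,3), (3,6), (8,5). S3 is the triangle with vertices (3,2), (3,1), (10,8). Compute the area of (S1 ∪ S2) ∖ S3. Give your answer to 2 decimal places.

29.81

|S1 ∪ S2| = 31.6.
|(S1 ∪ S2) ∩ S3| = 1.7857.
|(S1 ∪ S2) ∖ S3| = 31.6 − 1.7857 = 29.81.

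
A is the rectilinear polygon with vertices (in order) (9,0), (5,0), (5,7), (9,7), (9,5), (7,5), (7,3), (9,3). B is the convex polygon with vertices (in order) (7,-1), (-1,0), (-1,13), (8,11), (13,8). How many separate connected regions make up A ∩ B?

1

A ∩ B is a single connected region.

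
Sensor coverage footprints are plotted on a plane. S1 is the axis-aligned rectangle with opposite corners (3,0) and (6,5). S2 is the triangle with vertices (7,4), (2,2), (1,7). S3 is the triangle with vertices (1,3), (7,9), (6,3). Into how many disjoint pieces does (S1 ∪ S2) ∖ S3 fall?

3

(S1 ∪ S2) ∖ S3 splits into 3 disjoint pieces (area 9.9, area 4, area 0.3091).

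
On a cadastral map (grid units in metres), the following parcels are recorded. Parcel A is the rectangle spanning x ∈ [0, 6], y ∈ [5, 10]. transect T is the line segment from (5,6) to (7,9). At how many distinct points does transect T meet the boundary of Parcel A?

The segment meets the boundary at (6,7.5).

1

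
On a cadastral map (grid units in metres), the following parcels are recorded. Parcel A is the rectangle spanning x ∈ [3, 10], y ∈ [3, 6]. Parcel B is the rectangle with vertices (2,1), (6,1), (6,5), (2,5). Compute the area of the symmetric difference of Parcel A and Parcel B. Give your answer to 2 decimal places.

25.00

|Parcel A∩Parcel B|: x∈[3,6], y∈[3,5] → 3·2 = 6.
|Parcel A △ Parcel B| = |Parcel A| + |Parcel B| − 2·|Parcel A∩Parcel B| = 21 + 16 − 12 = 25.00.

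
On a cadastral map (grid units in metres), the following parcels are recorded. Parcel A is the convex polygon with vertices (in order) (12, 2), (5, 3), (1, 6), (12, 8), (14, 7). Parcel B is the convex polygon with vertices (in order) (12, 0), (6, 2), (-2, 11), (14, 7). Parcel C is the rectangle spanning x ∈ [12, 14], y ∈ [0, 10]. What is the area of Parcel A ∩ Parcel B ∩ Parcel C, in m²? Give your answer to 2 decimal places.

The intersection is the polygon with vertices (14,7), (12,2), (12,7.5).
By the shoelace formula its area is 5.50.

5.50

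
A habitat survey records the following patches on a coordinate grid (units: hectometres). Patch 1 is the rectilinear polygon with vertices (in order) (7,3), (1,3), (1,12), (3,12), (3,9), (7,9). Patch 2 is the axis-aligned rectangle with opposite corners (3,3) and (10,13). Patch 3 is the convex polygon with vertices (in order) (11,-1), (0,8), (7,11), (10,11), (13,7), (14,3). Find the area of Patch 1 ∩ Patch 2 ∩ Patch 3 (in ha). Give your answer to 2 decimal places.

20.04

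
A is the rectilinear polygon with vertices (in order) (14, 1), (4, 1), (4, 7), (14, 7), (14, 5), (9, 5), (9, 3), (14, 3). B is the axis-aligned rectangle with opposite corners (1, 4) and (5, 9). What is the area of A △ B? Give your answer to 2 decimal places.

|A| = 50, |B| = 20, |A∩B| = 3.
|A △ B| = |A| + |B| − 2·|A∩B| = 50 + 20 − 6 = 64.00.

64.00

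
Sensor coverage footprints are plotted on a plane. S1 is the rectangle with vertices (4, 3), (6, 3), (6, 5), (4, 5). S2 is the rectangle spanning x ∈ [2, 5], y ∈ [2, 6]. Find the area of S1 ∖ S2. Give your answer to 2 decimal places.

2.00

|S1∩S2|: x∈[4,5], y∈[3,5] → 1·2 = 2.
|S1| = 4.
|S1 ∖ S2| = |S1| − |S1∩S2| = 4 − 2 = 2.00.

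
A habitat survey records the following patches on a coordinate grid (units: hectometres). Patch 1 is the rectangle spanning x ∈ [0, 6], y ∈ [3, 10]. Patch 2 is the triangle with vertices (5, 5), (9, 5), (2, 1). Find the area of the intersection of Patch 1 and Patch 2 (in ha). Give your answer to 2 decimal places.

The intersection is the polygon with vertices (6,3.286), (5.5,3), (3.5,3), (5,5), (6,5).
By the shoelace formula its area is 3.43.

3.43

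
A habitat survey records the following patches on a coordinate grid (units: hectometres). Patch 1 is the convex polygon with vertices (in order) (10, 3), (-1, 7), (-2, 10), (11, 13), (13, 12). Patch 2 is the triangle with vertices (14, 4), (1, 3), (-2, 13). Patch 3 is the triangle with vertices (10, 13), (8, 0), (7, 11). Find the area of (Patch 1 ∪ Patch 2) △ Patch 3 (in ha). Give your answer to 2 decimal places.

96.27

|Patch 1 ∪ Patch 2| = 110.5842.
|(Patch 1 ∪ Patch 2) ∩ Patch 3| = 15.9064.
|(Patch 1 ∪ Patch 2) △ Patch 3| = 110.5842 + 17.5 − 31.8128 = 96.27.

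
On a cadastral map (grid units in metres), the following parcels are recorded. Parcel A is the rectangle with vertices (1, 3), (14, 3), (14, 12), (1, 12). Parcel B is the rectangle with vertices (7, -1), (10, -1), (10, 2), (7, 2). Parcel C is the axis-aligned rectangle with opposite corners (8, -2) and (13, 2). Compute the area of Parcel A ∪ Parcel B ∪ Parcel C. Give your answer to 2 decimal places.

140.00

By inclusion–exclusion:
Individual areas: |Parcel A| = 117, |Parcel B| = 9, |Parcel C| = 20.
|Parcel A∩Parcel B| = 0 (no overlap).
|Parcel A∩Parcel C| = 0 (no overlap).
|Parcel B∩Parcel C|: x∈[8,10], y∈[-1,2] → 2·3 = 6.
|Parcel A∩Parcel B∩Parcel C| = 0.
|Parcel A ∪ Parcel B ∪ Parcel C| = 146 − 6 + 0 = 140.00.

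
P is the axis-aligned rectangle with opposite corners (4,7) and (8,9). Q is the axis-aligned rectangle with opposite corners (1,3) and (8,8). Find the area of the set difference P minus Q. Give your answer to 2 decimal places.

4.00

|P∩Q|: x∈[4,8], y∈[7,8] → 4·1 = 4.
|P| = 8.
|P ∖ Q| = |P| − |P∩Q| = 8 − 4 = 4.00.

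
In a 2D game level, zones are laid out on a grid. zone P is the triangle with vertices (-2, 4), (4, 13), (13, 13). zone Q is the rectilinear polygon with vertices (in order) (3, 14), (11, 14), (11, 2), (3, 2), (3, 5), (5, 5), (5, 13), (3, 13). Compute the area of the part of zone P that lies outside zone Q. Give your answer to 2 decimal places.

|zone P| = 40.5, |zone P∩zone Q| = 18.
|zone P ∖ zone Q| = |zone P| − |zone P∩zone Q| = 40.5 − 18 = 22.50.

22.50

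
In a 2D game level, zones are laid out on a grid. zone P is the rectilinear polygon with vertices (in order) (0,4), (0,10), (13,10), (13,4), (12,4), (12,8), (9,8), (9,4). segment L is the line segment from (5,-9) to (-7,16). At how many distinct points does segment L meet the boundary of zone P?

The segment lies entirely outside zone P and never meets its boundary.

0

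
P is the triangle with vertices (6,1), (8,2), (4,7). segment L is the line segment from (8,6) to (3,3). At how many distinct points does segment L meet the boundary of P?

2

The segment meets the boundary at (4.944,4.167), (5.838,4.703).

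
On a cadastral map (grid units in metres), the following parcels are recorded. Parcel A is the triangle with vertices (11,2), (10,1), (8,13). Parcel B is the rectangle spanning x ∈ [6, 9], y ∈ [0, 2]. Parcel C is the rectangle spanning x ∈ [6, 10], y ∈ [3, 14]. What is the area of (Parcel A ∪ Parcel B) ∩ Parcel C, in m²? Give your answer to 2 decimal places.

4.33

The region (Parcel A ∪ Parcel B) ∩ Parcel C is the polygon with vertices (8,13), (10,5.667), (10,3), (9.667,3).
By the shoelace formula its area is 4.33.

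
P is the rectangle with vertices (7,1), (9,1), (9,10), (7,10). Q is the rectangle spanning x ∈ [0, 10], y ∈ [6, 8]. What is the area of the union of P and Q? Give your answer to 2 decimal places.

34.00

By inclusion–exclusion:
Individual areas: |P| = 18, |Q| = 20.
|P∩Q|: x∈[7,9], y∈[6,8] → 2·2 = 4.
|P ∪ Q| = 38 − 4 = 34.00.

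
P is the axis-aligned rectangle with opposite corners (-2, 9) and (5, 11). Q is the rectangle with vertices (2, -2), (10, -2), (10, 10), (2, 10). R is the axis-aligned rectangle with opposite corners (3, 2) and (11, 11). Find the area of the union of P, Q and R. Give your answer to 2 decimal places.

121.00

By inclusion–exclusion:
Individual areas: |P| = 14, |Q| = 96, |R| = 72.
|P∩Q|: x∈[2,5], y∈[9,10] → 3·1 = 3.
|P∩R|: x∈[3,5], y∈[9,11] → 2·2 = 4.
|Q∩R|: x∈[3,10], y∈[2,10] → 7·8 = 56.
|P∩Q∩R| = 2.
|P ∪ Q ∪ R| = 182 − 63 + 2 = 121.00.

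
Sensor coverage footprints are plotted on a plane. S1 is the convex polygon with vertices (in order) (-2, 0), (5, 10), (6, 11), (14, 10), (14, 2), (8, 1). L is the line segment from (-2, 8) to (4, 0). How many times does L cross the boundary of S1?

The segment meets the boundary at (3.581,0.558), (0.897,4.138).

2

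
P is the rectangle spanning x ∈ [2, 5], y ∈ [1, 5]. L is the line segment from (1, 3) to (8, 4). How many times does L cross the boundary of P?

2

The segment meets the boundary at (5,3.571), (2,3.143).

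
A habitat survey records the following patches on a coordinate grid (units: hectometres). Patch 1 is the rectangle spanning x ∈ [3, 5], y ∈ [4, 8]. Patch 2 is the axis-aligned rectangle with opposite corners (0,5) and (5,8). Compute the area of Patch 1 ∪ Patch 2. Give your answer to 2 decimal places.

17.00

By inclusion–exclusion:
Individual areas: |Patch 1| = 8, |Patch 2| = 15.
|Patch 1∩Patch 2|: x∈[3,5], y∈[5,8] → 2·3 = 6.
|Patch 1 ∪ Patch 2| = 23 − 6 = 17.00.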